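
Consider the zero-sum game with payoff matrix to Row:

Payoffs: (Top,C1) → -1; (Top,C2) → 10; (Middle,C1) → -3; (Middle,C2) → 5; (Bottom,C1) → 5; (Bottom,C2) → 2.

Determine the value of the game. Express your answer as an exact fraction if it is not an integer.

Row minima: Top → -1, Middle → -3, Bottom → 2; maximin = 2.
Column maxima: C1 → 5, C2 → 10; minimax = 5.
2 ≠ 5, so there is no saddle point; optimal play is mixed.
Middle is strictly dominated by Top, so Row never plays it.
On the remaining 2×2 (Top, Bottom vs C1, C2):
Let Row play Top with probability p. Expected payoff against C1: (-1)p + 5(1−p) = −6p + 5; against C2: 10p + 2(1−p) = 8p + 2.
Setting these equal: −6p + 5 = 8p + 2 ⇒ −14p = -3 ⇒ p = 3/14, and the value is (-6)·(3/14) + 5 = 26/7.
For Column: with q = P(C1), equating Top's and Bottom's payoffs gives −11q + 10 = 3q + 2 ⇒ q = 4/7.

26/7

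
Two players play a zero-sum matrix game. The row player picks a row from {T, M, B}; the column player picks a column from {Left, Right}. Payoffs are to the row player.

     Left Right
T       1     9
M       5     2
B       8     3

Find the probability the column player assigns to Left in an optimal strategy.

6/13

Row minima: T → 1, M → 2, B → 3; maximin = 3.
Column maxima: Left → 8, Right → 9; minimax = 8.
3 ≠ 8, so there is no saddle point; optimal play is mixed.
M is strictly dominated by B, so the row player never plays it.
On the remaining 2×2 (T, B vs Left, Right):
Let the row player play T with probability p. Expected payoff against Left: 1p + 8(1−p) = −7p + 8; against Right: 9p + 3(1−p) = 6p + 3.
Setting these equal: −7p + 8 = 6p + 3 ⇒ −13p = -5 ⇒ p = 5/13, and the value is (-7)·(5/13) + 8 = 69/13.
For the column player: with q = P(Left), equating T's and B's payoffs gives −8q + 9 = 5q + 3 ⇒ q = 6/13.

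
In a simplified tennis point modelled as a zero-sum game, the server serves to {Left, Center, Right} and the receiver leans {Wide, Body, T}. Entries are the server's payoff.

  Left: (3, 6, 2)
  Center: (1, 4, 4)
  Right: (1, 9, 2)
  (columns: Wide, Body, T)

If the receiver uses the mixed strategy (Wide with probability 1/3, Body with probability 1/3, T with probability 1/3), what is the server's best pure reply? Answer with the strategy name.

Expected payoff of Left: (1/3)·3 + (1/3)·6 + (1/3)·2 = 11/3.
Expected payoff of Center: (1/3)·1 + (1/3)·4 + (1/3)·4 = 3.
Expected payoff of Right: (1/3)·1 + (1/3)·9 + (1/3)·2 = 4.
The largest is 4, so the server's best response is Right.

Right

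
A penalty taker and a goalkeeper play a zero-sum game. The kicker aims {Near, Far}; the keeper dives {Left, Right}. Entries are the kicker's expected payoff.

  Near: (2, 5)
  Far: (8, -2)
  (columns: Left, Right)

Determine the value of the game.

Row minima: Near → 2, Far → -2; maximin = 2.
Column maxima: Left → 8, Right → 5; minimax = 5.
2 ≠ 5, so there is no saddle point; optimal play is mixed.
Let the kicker play Near with probability p. Expected payoff against Left: 2p + 8(1−p) = −6p + 8; against Right: 5p + (-2)(1−p) = 7p − 2.
Setting these equal: −6p + 8 = 7p − 2 ⇒ −13p = -10 ⇒ p = 10/13, and the value is (-6)·(10/13) + 8 = 44/13.
For the keeper: with q = P(Left), equating Near's and Far's payoffs gives −3q + 5 = 10q − 2 ⇒ q = 7/13.

44/13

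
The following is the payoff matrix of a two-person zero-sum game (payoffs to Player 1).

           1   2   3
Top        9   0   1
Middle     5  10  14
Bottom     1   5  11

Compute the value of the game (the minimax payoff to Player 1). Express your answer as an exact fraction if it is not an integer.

Row minima: Top → 0, Middle → 5, Bottom → 1; maximin = 5.
Column maxima: 1 → 9, 2 → 10, 3 → 14; minimax = 9.
5 ≠ 9, so there is no saddle point; optimal play is mixed.
Bottom is strictly dominated by Middle, so Player 1 never plays it.
3 is strictly dominated by 2 (it gives Player 1 strictly more in every row), so Player 2 never plays it.
On the remaining 2×2 (Top, Middle vs 1, 2):
Let Player 1 play Top with probability p. Expected payoff against 1: 9p + 5(1−p) = 4p + 5; against 2: 0p + 10(1−p) = −10p + 10.
Setting these equal: 4p + 5 = −10p + 10 ⇒ 14p = 5 ⇒ p = 5/14, and the value is (4)·(5/14) + 5 = 45/7.
For Player 2: with q = P(1), equating Top's and Middle's payoffs gives 9q = −5q + 10 ⇒ q = 5/7.

45/7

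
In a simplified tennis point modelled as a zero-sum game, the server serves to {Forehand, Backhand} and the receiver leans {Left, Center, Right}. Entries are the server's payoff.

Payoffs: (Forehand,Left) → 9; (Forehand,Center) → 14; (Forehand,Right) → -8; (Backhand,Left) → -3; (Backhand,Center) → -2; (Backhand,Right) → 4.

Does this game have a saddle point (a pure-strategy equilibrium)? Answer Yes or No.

No

Row minima: Forehand → -8, Backhand → -3; maximin = -3.
Column maxima: Left → 9, Center → 14, Right → 4; minimax = 4.
-3 ≠ 4, so no pure-strategy equilibrium exists.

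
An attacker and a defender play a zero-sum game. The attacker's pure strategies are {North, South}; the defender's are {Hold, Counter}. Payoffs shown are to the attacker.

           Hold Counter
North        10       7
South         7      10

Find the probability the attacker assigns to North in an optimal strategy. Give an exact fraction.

Row minima: North → 7, South → 7; maximin = 7.
Column maxima: Hold → 10, Counter → 10; minimax = 10.
7 ≠ 10, so there is no saddle point; optimal play is mixed.
Let the attacker play North with probability p. Expected payoff against Hold: 10p + 7(1−p) = 3p + 7; against Counter: 7p + 10(1−p) = −3p + 10.
Setting these equal: 3p + 7 = −3p + 10 ⇒ 6p = 3 ⇒ p = 1/2, and the value is (3)·(1/2) + 7 = 17/2.
For the defender: with q = P(Hold), equating North's and South's payoffs gives 3q + 7 = −3q + 10 ⇒ q = 1/2.

1/2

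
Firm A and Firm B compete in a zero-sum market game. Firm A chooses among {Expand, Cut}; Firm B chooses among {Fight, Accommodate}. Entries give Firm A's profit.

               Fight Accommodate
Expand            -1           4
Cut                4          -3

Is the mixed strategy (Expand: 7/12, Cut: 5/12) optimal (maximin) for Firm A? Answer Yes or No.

Yes

Against Fight this mix gives (7/12)·(-1) + (5/12)·4 = 13/12.
Against Accommodate this mix gives (7/12)·4 + (5/12)·(-3) = 13/12.
All of Firm B's active replies (Fight, Accommodate) yield 13/12, and no column does worse for Firm A. The mix makes Firm B indifferent and guarantees 13/12, so it is optimal.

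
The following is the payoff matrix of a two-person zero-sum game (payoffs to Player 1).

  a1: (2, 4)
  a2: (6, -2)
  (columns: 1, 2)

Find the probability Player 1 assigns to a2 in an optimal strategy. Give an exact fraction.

1/5

Row minima: a1 → 2, a2 → -2; maximin = 2.
Column maxima: 1 → 6, 2 → 4; minimax = 4.
2 ≠ 4, so there is no saddle point; optimal play is mixed.
Let Player 1 play a1 with probability p. Expected payoff against 1: 2p + 6(1−p) = −4p + 6; against 2: 4p + (-2)(1−p) = 6p − 2.
Setting these equal: −4p + 6 = 6p − 2 ⇒ −10p = -8 ⇒ p = 4/5, and the value is (-4)·(4/5) + 6 = 14/5.
For Player 2: with q = P(1), equating a1's and a2's payoffs gives −2q + 4 = 8q − 2 ⇒ q = 3/5.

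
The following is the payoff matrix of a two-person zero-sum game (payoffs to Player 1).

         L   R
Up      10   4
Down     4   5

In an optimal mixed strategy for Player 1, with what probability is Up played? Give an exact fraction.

1/7

Row minima: Up → 4, Down → 4; maximin = 4.
Column maxima: L → 10, R → 5; minimax = 5.
4 ≠ 5, so there is no saddle point; optimal play is mixed.
Let Player 1 play Up with probability p. Expected payoff against L: 10p + 4(1−p) = 6p + 4; against R: 4p + 5(1−p) = −p + 5.
Setting these equal: 6p + 4 = −p + 5 ⇒ 7p = 1 ⇒ p = 1/7, and the value is (6)·(1/7) + 4 = 34/7.
For Player 2: with q = P(L), equating Up's and Down's payoffs gives 6q + 4 = −q + 5 ⇒ q = 1/7.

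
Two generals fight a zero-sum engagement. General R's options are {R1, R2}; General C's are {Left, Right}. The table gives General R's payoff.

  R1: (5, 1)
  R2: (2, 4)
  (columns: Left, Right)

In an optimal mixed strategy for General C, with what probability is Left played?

1/2

Row minima: R1 → 1, R2 → 2; maximin = 2.
Column maxima: Left → 5, Right → 4; minimax = 4.
2 ≠ 4, so there is no saddle point; optimal play is mixed.
Let General R play R1 with probability p. Expected payoff against Left: 5p + 2(1−p) = 3p + 2; against Right: 1p + 4(1−p) = −3p + 4.
Setting these equal: 3p + 2 = −3p + 4 ⇒ 6p = 2 ⇒ p = 1/3, and the value is (3)·(1/3) + 2 = 3.
For General C: with q = P(Left), equating R1's and R2's payoffs gives 4q + 1 = −2q + 4 ⇒ q = 1/2.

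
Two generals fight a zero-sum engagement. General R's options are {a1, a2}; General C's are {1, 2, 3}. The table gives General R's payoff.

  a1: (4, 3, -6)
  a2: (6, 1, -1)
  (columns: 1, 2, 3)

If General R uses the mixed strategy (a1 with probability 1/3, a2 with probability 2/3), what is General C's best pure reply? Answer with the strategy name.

3

If General C plays 1, General R's expected payoff is (1/3)·4 + (2/3)·6 = 16/3.
If General C plays 2, General R's expected payoff is (1/3)·3 + (2/3)·1 = 5/3.
If General C plays 3, General R's expected payoff is (1/3)·(-6) + (2/3)·(-1) = -8/3.
General C minimizes General R's payoff; the smallest is -8/3, so the best response is 3.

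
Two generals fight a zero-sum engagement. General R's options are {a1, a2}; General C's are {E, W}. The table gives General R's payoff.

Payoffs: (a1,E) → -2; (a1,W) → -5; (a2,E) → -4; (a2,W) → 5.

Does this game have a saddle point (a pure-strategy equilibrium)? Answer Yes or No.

No

Row minima: a1 → -5, a2 → -4; maximin = -4.
Column maxima: E → -2, W → 5; minimax = -2.
-4 ≠ -2, so no pure-strategy equilibrium exists.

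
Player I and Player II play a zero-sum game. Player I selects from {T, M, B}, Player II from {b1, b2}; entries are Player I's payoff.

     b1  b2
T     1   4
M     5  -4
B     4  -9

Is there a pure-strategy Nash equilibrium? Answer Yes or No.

No

Row minima: T → 1, M → -4, B → -9; maximin = 1.
Column maxima: b1 → 5, b2 → 4; minimax = 4.
1 ≠ 4, so no pure-strategy equilibrium exists.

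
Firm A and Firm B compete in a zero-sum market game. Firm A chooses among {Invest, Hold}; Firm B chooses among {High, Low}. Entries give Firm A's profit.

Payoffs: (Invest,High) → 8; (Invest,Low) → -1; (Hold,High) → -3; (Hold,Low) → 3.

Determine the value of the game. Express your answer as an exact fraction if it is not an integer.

7/5

Row minima: Invest → -1, Hold → -3; maximin = -1.
Column maxima: High → 8, Low → 3; minimax = 3.
-1 ≠ 3, so there is no saddle point; optimal play is mixed.
Let Firm A play Invest with probability p. Expected payoff against High: 8p + (-3)(1−p) = 11p − 3; against Low: (-1)p + 3(1−p) = −4p + 3.
Setting these equal: 11p − 3 = −4p + 3 ⇒ 15p = 6 ⇒ p = 2/5, and the value is (11)·(2/5) − 3 = 7/5.
For Firm B: with q = P(High), equating Invest's and Hold's payoffs gives 9q − 1 = −6q + 3 ⇒ q = 4/15.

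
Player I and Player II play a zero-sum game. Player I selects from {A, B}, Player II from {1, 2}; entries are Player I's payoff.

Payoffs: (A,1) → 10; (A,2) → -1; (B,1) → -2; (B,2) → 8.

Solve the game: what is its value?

Row minima: A → -1, B → -2; maximin = -1.
Column maxima: 1 → 10, 2 → 8; minimax = 8.
-1 ≠ 8, so there is no saddle point; optimal play is mixed.
Let Player I play A with probability p. Expected payoff against 1: 10p + (-2)(1−p) = 12p − 2; against 2: (-1)p + 8(1−p) = −9p + 8.
Setting these equal: 12p − 2 = −9p + 8 ⇒ 21p = 10 ⇒ p = 10/21, and the value is (12)·(10/21) − 2 = 26/7.
For Player II: with q = P(1), equating A's and B's payoffs gives 11q − 1 = −10q + 8 ⇒ q = 3/7.

26/7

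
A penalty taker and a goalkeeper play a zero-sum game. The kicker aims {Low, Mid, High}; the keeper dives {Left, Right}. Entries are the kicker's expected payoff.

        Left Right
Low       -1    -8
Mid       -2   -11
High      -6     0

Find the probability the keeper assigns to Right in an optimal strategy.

Row minima: Low → -8, Mid → -11, High → -6; maximin = -6.
Column maxima: Left → -1, Right → 0; minimax = -1.
-6 ≠ -1, so there is no saddle point; optimal play is mixed.
Mid is strictly dominated by Low, so the kicker never plays it.
On the remaining 2×2 (Low, High vs Left, Right):
Let the kicker play Low with probability p. Expected payoff against Left: (-1)p + (-6)(1−p) = 5p − 6; against Right: (-8)p + 0(1−p) = −8p.
Setting these equal: 5p − 6 = −8p ⇒ 13p = 6 ⇒ p = 6/13, and the value is (5)·(6/13) − 6 = -48/13.
For the keeper: with q = P(Left), equating Low's and High's payoffs gives 7q − 8 = −6q ⇒ q = 8/13.

5/13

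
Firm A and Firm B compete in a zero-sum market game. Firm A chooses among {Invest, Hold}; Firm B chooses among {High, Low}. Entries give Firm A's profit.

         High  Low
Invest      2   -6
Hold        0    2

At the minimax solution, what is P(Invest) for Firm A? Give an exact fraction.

Row minima: Invest → -6, Hold → 0; maximin = 0.
Column maxima: High → 2, Low → 2; minimax = 2.
0 ≠ 2, so there is no saddle point; optimal play is mixed.
Let Firm A play Invest with probability p. Expected payoff against High: 2p + 0(1−p) = 2p; against Low: (-6)p + 2(1−p) = −8p + 2.
Setting these equal: 2p = −8p + 2 ⇒ 10p = 2 ⇒ p = 1/5, and the value is (2)·(1/5) = 2/5.
For Firm B: with q = P(High), equating Invest's and Hold's payoffs gives 8q − 6 = −2q + 2 ⇒ q = 4/5.

1/5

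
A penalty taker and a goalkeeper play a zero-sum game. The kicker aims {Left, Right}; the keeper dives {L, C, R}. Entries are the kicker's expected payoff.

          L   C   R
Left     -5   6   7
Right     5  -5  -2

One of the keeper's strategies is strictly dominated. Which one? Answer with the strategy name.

R

C holds the kicker's payoff strictly below R in every row: 6 < 7, -5 < -2.
So R is strictly dominated for the keeper.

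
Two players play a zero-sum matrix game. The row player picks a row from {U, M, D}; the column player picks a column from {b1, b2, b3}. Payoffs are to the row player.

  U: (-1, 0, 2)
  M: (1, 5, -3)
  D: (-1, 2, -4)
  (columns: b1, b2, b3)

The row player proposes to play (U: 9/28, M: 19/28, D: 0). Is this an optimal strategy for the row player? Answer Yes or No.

No

Against b1 this mix gives (9/28)·(-1) + (19/28)·1 = 5/14.
Against b2 this mix gives (9/28)·0 + (19/28)·5 = 95/28.
Against b3 this mix gives (9/28)·2 + (19/28)·(-3) = -39/28.
The column player will play b3, holding the row player to -39/28. Shifting weight toward the row that does better against b3 would raise this floor (the equalizing mix achieves -1/7 against both b3 and b1), so the proposed strategy is not optimal.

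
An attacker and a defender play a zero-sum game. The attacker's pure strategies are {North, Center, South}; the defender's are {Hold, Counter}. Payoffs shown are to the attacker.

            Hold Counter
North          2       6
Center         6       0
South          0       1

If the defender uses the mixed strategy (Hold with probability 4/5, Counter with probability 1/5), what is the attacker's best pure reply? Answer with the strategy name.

Center

Expected payoff of North: (4/5)·2 + (1/5)·6 = 14/5.
Expected payoff of Center: (4/5)·6 + (1/5)·0 = 24/5.
Expected payoff of South: (4/5)·0 + (1/5)·1 = 1/5.
The largest is 24/5, so the attacker's best response is Center.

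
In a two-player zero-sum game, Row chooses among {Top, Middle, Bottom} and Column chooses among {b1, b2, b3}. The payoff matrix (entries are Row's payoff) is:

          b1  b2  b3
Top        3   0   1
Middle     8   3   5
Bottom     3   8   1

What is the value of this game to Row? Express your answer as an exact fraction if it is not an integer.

37/9

Row minima: Top → 0, Middle → 3, Bottom → 1; maximin = 3.
Column maxima: b1 → 8, b2 → 8, b3 → 5; minimax = 5.
3 ≠ 5, so there is no saddle point; optimal play is mixed.
Top is strictly dominated by Middle, so Row never plays it.
b1 is strictly dominated by b3 (it gives Row strictly more in every row), so Column never plays it.
On the remaining 2×2 (Middle, Bottom vs b2, b3):
Let Row play Middle with probability p. Expected payoff against b2: 3p + 8(1−p) = −5p + 8; against b3: 5p + 1(1−p) = 4p + 1.
Setting these equal: −5p + 8 = 4p + 1 ⇒ −9p = -7 ⇒ p = 7/9, and the value is (-5)·(7/9) + 8 = 37/9.
For Column: with q = P(b2), equating Middle's and Bottom's payoffs gives −2q + 5 = 7q + 1 ⇒ q = 4/9.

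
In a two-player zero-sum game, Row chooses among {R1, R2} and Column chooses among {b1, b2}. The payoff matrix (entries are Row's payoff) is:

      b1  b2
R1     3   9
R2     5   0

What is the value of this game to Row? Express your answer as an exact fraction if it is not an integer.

45/11

Row minima: R1 → 3, R2 → 0; maximin = 3.
Column maxima: b1 → 5, b2 → 9; minimax = 5.
3 ≠ 5, so there is no saddle point; optimal play is mixed.
Let Row play R1 with probability p. Expected payoff against b1: 3p + 5(1−p) = −2p + 5; against b2: 9p + 0(1−p) = 9p.
Setting these equal: −2p + 5 = 9p ⇒ −11p = -5 ⇒ p = 5/11, and the value is (-2)·(5/11) + 5 = 45/11.
For Column: with q = P(b1), equating R1's and R2's payoffs gives −6q + 9 = 5q ⇒ q = 9/11.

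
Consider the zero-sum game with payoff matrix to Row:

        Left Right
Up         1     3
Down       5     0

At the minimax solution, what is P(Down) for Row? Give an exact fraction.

2/7

Row minima: Up → 1, Down → 0; maximin = 1.
Column maxima: Left → 5, Right → 3; minimax = 3.
1 ≠ 3, so there is no saddle point; optimal play is mixed.
Let Row play Up with probability p. Expected payoff against Left: 1p + 5(1−p) = −4p + 5; against Right: 3p + 0(1−p) = 3p.
Setting these equal: −4p + 5 = 3p ⇒ −7p = -5 ⇒ p = 5/7, and the value is (-4)·(5/7) + 5 = 15/7.
For Column: with q = P(Left), equating Up's and Down's payoffs gives −2q + 3 = 5q ⇒ q = 3/7.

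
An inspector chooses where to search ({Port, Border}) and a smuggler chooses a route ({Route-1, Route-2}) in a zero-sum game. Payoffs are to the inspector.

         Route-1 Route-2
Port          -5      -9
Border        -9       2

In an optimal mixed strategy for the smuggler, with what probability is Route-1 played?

Row minima: Port → -9, Border → -9; maximin = -9.
Column maxima: Route-1 → -5, Route-2 → 2; minimax = -5.
-9 ≠ -5, so there is no saddle point; optimal play is mixed.
Let the inspector play Port with probability p. Expected payoff against Route-1: (-5)p + (-9)(1−p) = 4p − 9; against Route-2: (-9)p + 2(1−p) = −11p + 2.
Setting these equal: 4p − 9 = −11p + 2 ⇒ 15p = 11 ⇒ p = 11/15, and the value is (4)·(11/15) − 9 = -91/15.
For the smuggler: with q = P(Route-1), equating Port's and Border's payoffs gives 4q − 9 = −11q + 2 ⇒ q = 11/15.

11/15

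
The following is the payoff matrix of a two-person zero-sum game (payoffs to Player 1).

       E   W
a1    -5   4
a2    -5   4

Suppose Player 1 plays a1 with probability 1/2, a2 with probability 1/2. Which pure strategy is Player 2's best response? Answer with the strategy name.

If Player 2 plays E, Player 1's expected payoff is (1/2)·(-5) + (1/2)·(-5) = -5.
If Player 2 plays W, Player 1's expected payoff is (1/2)·4 + (1/2)·4 = 4.
Player 2 minimizes Player 1's payoff; the smallest is -5, so the best response is E.

E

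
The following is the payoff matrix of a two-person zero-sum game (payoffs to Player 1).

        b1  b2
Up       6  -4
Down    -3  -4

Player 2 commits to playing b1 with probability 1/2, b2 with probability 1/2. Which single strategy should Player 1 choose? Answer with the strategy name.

Up

Expected payoff of Up: (1/2)·6 + (1/2)·(-4) = 1.
Expected payoff of Down: (1/2)·(-3) + (1/2)·(-4) = -7/2.
The largest is 1, so Player 1's best response is Up.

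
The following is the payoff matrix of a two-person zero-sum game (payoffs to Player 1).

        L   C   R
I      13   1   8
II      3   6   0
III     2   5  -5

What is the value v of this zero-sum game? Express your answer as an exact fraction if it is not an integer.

48/13

Row minima: I → 1, II → 0, III → -5; maximin = 1.
Column maxima: L → 13, C → 6, R → 8; minimax = 6.
1 ≠ 6, so there is no saddle point; optimal play is mixed.
III is strictly dominated by II, so Player 1 never plays it.
L is strictly dominated by R (it gives Player 1 strictly more in every row), so Player 2 never plays it.
On the remaining 2×2 (I, II vs C, R):
Let Player 1 play I with probability p. Expected payoff against C: 1p + 6(1−p) = −5p + 6; against R: 8p + 0(1−p) = 8p.
Setting these equal: −5p + 6 = 8p ⇒ −13p = -6 ⇒ p = 6/13, and the value is (-5)·(6/13) + 6 = 48/13.
For Player 2: with q = P(C), equating I's and II's payoffs gives −7q + 8 = 6q ⇒ q = 8/13.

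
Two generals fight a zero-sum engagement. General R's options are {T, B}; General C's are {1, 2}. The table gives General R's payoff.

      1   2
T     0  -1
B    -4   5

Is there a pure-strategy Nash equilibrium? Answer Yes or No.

No

Row minima: T → -1, B → -4; maximin = -1.
Column maxima: 1 → 0, 2 → 5; minimax = 0.
-1 ≠ 0, so no pure-strategy equilibrium exists.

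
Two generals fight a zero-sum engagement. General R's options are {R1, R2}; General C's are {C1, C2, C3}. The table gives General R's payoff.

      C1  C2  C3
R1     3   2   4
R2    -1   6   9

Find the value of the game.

5/2

Row minima: R1 → 2, R2 → -1; maximin = 2.
Column maxima: C1 → 3, C2 → 6, C3 → 9; minimax = 3.
2 ≠ 3, so there is no saddle point; optimal play is mixed.
C3 is strictly dominated by C1 (it gives General R strictly more in every row), so General C never plays it.
On the remaining 2×2 (R1, R2 vs C1, C2):
Let General R play R1 with probability p. Expected payoff against C1: 3p + (-1)(1−p) = 4p − 1; against C2: 2p + 6(1−p) = −4p + 6.
Setting these equal: 4p − 1 = −4p + 6 ⇒ 8p = 7 ⇒ p = 7/8, and the value is (4)·(7/8) − 1 = 5/2.
For General C: with q = P(C1), equating R1's and R2's payoffs gives q + 2 = −7q + 6 ⇒ q = 1/2.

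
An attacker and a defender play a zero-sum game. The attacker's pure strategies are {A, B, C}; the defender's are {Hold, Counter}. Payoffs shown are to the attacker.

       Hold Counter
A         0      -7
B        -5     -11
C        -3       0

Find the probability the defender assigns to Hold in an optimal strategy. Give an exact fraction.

Row minima: A → -7, B → -11, C → -3; maximin = -3.
Column maxima: Hold → 0, Counter → 0; minimax = 0.
-3 ≠ 0, so there is no saddle point; optimal play is mixed.
B is strictly dominated by A, so the attacker never plays it.
On the remaining 2×2 (A, C vs Hold, Counter):
Let the attacker play A with probability p. Expected payoff against Hold: 0p + (-3)(1−p) = 3p − 3; against Counter: (-7)p + 0(1−p) = −7p.
Setting these equal: 3p − 3 = −7p ⇒ 10p = 3 ⇒ p = 3/10, and the value is (3)·(3/10) − 3 = -21/10.
For the defender: with q = P(Hold), equating A's and C's payoffs gives 7q − 7 = −3q ⇒ q = 7/10.

7/10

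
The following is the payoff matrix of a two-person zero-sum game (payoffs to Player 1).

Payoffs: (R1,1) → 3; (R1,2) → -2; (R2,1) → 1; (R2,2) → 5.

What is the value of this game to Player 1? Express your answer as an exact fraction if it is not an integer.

17/9

Row minima: R1 → -2, R2 → 1; maximin = 1.
Column maxima: 1 → 3, 2 → 5; minimax = 3.
1 ≠ 3, so there is no saddle point; optimal play is mixed.
Let Player 1 play R1 with probability p. Expected payoff against 1: 3p + 1(1−p) = 2p + 1; against 2: (-2)p + 5(1−p) = −7p + 5.
Setting these equal: 2p + 1 = −7p + 5 ⇒ 9p = 4 ⇒ p = 4/9, and the value is (2)·(4/9) + 1 = 17/9.
For Player 2: with q = P(1), equating R1's and R2's payoffs gives 5q − 2 = −4q + 5 ⇒ q = 7/9.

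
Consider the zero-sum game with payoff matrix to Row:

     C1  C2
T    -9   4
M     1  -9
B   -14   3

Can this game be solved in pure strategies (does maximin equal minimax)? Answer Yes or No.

No

Row minima: T → -9, M → -9, B → -14; maximin = -9.
Column maxima: C1 → 1, C2 → 4; minimax = 1.
-9 ≠ 1, so no pure-strategy equilibrium exists.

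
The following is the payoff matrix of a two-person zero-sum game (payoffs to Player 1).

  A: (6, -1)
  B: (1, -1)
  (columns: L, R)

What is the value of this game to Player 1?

Row minima: A → -1, B → -1; maximin = -1.
Column maxima: L → 6, R → -1; minimax = -1.
Since maximin = minimax = -1, there is a saddle point and the value is -1.

-1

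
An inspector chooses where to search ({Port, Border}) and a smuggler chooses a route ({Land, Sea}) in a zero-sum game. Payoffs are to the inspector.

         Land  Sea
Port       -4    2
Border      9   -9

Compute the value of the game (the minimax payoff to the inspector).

-3/4

Row minima: Port → -4, Border → -9; maximin = -4.
Column maxima: Land → 9, Sea → 2; minimax = 2.
-4 ≠ 2, so there is no saddle point; optimal play is mixed.
Let the inspector play Port with probability p. Expected payoff against Land: (-4)p + 9(1−p) = −13p + 9; against Sea: 2p + (-9)(1−p) = 11p − 9.
Setting these equal: −13p + 9 = 11p − 9 ⇒ −24p = -18 ⇒ p = 3/4, and the value is (-13)·(3/4) + 9 = -3/4.
For the smuggler: with q = P(Land), equating Port's and Border's payoffs gives −6q + 2 = 18q − 9 ⇒ q = 11/24.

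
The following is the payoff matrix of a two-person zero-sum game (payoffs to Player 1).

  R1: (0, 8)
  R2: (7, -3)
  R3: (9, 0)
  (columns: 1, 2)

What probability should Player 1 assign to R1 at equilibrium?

Row minima: R1 → 0, R2 → -3, R3 → 0; maximin = 0.
Column maxima: 1 → 9, 2 → 8; minimax = 8.
0 ≠ 8, so there is no saddle point; optimal play is mixed.
R2 is strictly dominated by R3, so Player 1 never plays it.
On the remaining 2×2 (R1, R3 vs 1, 2):
Let Player 1 play R1 with probability p. Expected payoff against 1: 0p + 9(1−p) = −9p + 9; against 2: 8p + 0(1−p) = 8p.
Setting these equal: −9p + 9 = 8p ⇒ −17p = -9 ⇒ p = 9/17, and the value is (-9)·(9/17) + 9 = 72/17.
For Player 2: with q = P(1), equating R1's and R3's payoffs gives −8q + 8 = 9q ⇒ q = 8/17.

9/17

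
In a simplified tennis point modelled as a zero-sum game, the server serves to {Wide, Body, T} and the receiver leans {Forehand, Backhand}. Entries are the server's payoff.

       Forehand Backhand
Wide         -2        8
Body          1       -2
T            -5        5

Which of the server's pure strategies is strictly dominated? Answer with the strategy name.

Wide gives a strictly higher payoff than T against every column: -2 > -5, 8 > 5.
So T is strictly dominated and the server never plays it.

T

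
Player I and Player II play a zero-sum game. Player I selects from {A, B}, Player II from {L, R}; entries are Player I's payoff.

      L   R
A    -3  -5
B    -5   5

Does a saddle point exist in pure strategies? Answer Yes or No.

No

Row minima: A → -5, B → -5; maximin = -5.
Column maxima: L → -3, R → 5; minimax = -3.
-5 ≠ -3, so no pure-strategy equilibrium exists.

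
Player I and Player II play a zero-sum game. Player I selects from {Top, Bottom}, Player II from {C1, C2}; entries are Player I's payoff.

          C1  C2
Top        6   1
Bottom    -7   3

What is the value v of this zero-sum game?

5/3

Row minima: Top → 1, Bottom → -7; maximin = 1.
Column maxima: C1 → 6, C2 → 3; minimax = 3.
1 ≠ 3, so there is no saddle point; optimal play is mixed.
Let Player I play Top with probability p. Expected payoff against C1: 6p + (-7)(1−p) = 13p − 7; against C2: 1p + 3(1−p) = −2p + 3.
Setting these equal: 13p − 7 = −2p + 3 ⇒ 15p = 10 ⇒ p = 2/3, and the value is (13)·(2/3) − 7 = 5/3.
For Player II: with q = P(C1), equating Top's and Bottom's payoffs gives 5q + 1 = −10q + 3 ⇒ q = 2/15.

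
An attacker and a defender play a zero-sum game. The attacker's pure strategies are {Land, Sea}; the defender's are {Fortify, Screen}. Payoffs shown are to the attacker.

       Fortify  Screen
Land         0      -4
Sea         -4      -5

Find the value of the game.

-4

Row minima: Land → -4, Sea → -5; maximin = -4.
Column maxima: Fortify → 0, Screen → -4; minimax = -4.
Since maximin = minimax = -4, there is a saddle point and the value is -4.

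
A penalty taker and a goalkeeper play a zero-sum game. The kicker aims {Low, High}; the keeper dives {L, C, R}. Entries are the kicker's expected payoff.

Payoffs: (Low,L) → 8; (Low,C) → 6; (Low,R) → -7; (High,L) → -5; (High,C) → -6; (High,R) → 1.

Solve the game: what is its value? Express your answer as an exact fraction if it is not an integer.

-9/5

Row minima: Low → -7, High → -6; maximin = -6.
Column maxima: L → 8, C → 6, R → 1; minimax = 1.
-6 ≠ 1, so there is no saddle point; optimal play is mixed.
L is strictly dominated by C (it gives the kicker strictly more in every row), so the keeper never plays it.
On the remaining 2×2 (Low, High vs C, R):
Let the kicker play Low with probability p. Expected payoff against C: 6p + (-6)(1−p) = 12p − 6; against R: (-7)p + 1(1−p) = −8p + 1.
Setting these equal: 12p − 6 = −8p + 1 ⇒ 20p = 7 ⇒ p = 7/20, and the value is (12)·(7/20) − 6 = -9/5.
For the keeper: with q = P(C), equating Low's and High's payoffs gives 13q − 7 = −7q + 1 ⇒ q = 2/5.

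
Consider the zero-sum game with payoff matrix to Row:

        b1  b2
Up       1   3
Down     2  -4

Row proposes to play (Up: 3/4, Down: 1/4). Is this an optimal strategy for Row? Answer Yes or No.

Against b1 this mix gives (3/4)·1 + (1/4)·2 = 5/4.
Against b2 this mix gives (3/4)·3 + (1/4)·(-4) = 5/4.
All of Column's active replies (b1, b2) yield 5/4, and no column does worse for Row. The mix makes Column indifferent and guarantees 5/4, so it is optimal.

Yes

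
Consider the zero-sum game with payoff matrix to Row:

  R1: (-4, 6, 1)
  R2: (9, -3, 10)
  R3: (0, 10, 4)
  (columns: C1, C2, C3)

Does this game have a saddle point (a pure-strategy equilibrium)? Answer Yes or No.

Row minima: R1 → -4, R2 → -3, R3 → 0; maximin = 0.
Column maxima: C1 → 9, C2 → 10, C3 → 10; minimax = 9.
0 ≠ 9, so no pure-strategy equilibrium exists.

No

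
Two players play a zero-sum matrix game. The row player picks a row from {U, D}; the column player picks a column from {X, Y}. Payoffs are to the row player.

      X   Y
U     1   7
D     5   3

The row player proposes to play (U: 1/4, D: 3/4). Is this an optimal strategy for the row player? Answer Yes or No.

Against X this mix gives (1/4)·1 + (3/4)·5 = 4.
Against Y this mix gives (1/4)·7 + (3/4)·3 = 4.
All of the column player's active replies (X, Y) yield 4, and no column does worse for the row player. The mix makes the column player indifferent and guarantees 4, so it is optimal.

Yes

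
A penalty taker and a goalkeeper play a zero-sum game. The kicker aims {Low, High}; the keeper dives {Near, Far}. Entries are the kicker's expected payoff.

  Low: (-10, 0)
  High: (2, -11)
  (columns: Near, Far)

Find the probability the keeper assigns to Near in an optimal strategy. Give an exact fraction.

Row minima: Low → -10, High → -11; maximin = -10.
Column maxima: Near → 2, Far → 0; minimax = 0.
-10 ≠ 0, so there is no saddle point; optimal play is mixed.
Let the kicker play Low with probability p. Expected payoff against Near: (-10)p + 2(1−p) = −12p + 2; against Far: 0p + (-11)(1−p) = 11p − 11.
Setting these equal: −12p + 2 = 11p − 11 ⇒ −23p = -13 ⇒ p = 13/23, and the value is (-12)·(13/23) + 2 = -110/23.
For the keeper: with q = P(Near), equating Low's and High's payoffs gives −10q = 13q − 11 ⇒ q = 11/23.

11/23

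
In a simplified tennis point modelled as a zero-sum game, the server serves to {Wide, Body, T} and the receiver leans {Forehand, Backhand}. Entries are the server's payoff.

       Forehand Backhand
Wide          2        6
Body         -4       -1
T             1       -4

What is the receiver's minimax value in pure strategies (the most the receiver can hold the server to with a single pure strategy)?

Column maxima: Forehand → 2, Backhand → 6.
The smallest of these is 2.

2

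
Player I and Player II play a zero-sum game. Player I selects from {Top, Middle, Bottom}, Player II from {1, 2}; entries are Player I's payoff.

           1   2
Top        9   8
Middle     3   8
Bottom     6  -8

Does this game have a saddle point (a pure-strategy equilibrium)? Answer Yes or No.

Yes

Row minima: Top → 8, Middle → 3, Bottom → -8; maximin = 8.
Column maxima: 1 → 9, 2 → 8; minimax = 8.
maximin = minimax = 8, so a saddle point exists.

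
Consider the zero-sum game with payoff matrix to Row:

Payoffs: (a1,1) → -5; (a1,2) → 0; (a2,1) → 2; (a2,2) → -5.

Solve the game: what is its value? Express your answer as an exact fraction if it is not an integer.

Row minima: a1 → -5, a2 → -5; maximin = -5.
Column maxima: 1 → 2, 2 → 0; minimax = 0.
-5 ≠ 0, so there is no saddle point; optimal play is mixed.
Let Row play a1 with probability p. Expected payoff against 1: (-5)p + 2(1−p) = −7p + 2; against 2: 0p + (-5)(1−p) = 5p − 5.
Setting these equal: −7p + 2 = 5p − 5 ⇒ −12p = -7 ⇒ p = 7/12, and the value is (-7)·(7/12) + 2 = -25/12.
For Column: with q = P(1), equating a1's and a2's payoffs gives −5q = 7q − 5 ⇒ q = 5/12.

-25/12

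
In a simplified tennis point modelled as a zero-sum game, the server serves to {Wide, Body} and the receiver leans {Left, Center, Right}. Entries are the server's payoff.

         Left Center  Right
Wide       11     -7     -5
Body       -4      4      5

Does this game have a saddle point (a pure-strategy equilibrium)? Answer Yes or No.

No

Row minima: Wide → -7, Body → -4; maximin = -4.
Column maxima: Left → 11, Center → 4, Right → 5; minimax = 4.
-4 ≠ 4, so no pure-strategy equilibrium exists.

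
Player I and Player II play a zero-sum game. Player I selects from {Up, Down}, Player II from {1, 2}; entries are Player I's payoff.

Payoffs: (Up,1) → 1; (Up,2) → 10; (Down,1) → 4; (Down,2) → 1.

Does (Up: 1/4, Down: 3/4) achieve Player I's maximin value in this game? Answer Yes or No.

Yes

Against 1 this mix gives (1/4)·1 + (3/4)·4 = 13/4.
Against 2 this mix gives (1/4)·10 + (3/4)·1 = 13/4.
All of Player II's active replies (1, 2) yield 13/4, and no column does worse for Player I. The mix makes Player II indifferent and guarantees 13/4, so it is optimal.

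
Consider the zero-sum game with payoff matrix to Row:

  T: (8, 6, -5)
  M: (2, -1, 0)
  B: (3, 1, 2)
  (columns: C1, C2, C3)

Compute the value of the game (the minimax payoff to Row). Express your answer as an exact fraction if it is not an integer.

17/12

Row minima: T → -5, M → -1, B → 1; maximin = 1.
Column maxima: C1 → 8, C2 → 6, C3 → 2; minimax = 2.
1 ≠ 2, so there is no saddle point; optimal play is mixed.
M is strictly dominated by B, so Row never plays it.
C1 is strictly dominated by C2 (it gives Row strictly more in every row), so Column never plays it.
On the remaining 2×2 (T, B vs C2, C3):
Let Row play T with probability p. Expected payoff against C2: 6p + 1(1−p) = 5p + 1; against C3: (-5)p + 2(1−p) = −7p + 2.
Setting these equal: 5p + 1 = −7p + 2 ⇒ 12p = 1 ⇒ p = 1/12, and the value is (5)·(1/12) + 1 = 17/12.
For Column: with q = P(C2), equating T's and B's payoffs gives 11q − 5 = −q + 2 ⇒ q = 7/12.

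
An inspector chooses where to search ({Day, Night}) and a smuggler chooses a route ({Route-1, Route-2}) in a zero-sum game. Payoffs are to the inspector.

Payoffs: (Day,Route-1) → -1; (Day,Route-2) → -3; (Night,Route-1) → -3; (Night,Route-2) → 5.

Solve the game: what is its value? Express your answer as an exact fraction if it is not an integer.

-7/5

Row minima: Day → -3, Night → -3; maximin = -3.
Column maxima: Route-1 → -1, Route-2 → 5; minimax = -1.
-3 ≠ -1, so there is no saddle point; optimal play is mixed.
Let the inspector play Day with probability p. Expected payoff against Route-1: (-1)p + (-3)(1−p) = 2p − 3; against Route-2: (-3)p + 5(1−p) = −8p + 5.
Setting these equal: 2p − 3 = −8p + 5 ⇒ 10p = 8 ⇒ p = 4/5, and the value is (2)·(4/5) − 3 = -7/5.
For the smuggler: with q = P(Route-1), equating Day's and Night's payoffs gives 2q − 3 = −8q + 5 ⇒ q = 4/5.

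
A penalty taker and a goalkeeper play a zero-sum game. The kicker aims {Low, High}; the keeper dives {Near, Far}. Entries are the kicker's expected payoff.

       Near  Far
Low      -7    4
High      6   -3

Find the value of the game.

Row minima: Low → -7, High → -3; maximin = -3.
Column maxima: Near → 6, Far → 4; minimax = 4.
-3 ≠ 4, so there is no saddle point; optimal play is mixed.
Let the kicker play Low with probability p. Expected payoff against Near: (-7)p + 6(1−p) = −13p + 6; against Far: 4p + (-3)(1−p) = 7p − 3.
Setting these equal: −13p + 6 = 7p − 3 ⇒ −20p = -9 ⇒ p = 9/20, and the value is (-13)·(9/20) + 6 = 3/20.
For the keeper: with q = P(Near), equating Low's and High's payoffs gives −11q + 4 = 9q − 3 ⇒ q = 7/20.

3/20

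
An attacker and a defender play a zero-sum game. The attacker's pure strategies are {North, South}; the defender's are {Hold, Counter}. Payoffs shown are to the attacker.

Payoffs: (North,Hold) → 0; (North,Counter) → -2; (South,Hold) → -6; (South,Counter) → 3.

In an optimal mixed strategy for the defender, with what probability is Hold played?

Row minima: North → -2, South → -6; maximin = -2.
Column maxima: Hold → 0, Counter → 3; minimax = 0.
-2 ≠ 0, so there is no saddle point; optimal play is mixed.
Let the attacker play North with probability p. Expected payoff against Hold: 0p + (-6)(1−p) = 6p − 6; against Counter: (-2)p + 3(1−p) = −5p + 3.
Setting these equal: 6p − 6 = −5p + 3 ⇒ 11p = 9 ⇒ p = 9/11, and the value is (6)·(9/11) − 6 = -12/11.
For the defender: with q = P(Hold), equating North's and South's payoffs gives 2q − 2 = −9q + 3 ⇒ q = 5/11.

5/11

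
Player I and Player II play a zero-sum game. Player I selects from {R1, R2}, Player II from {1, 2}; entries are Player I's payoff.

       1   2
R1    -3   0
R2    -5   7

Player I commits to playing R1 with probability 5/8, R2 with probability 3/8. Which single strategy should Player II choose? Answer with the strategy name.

If Player II plays 1, Player I's expected payoff is (5/8)·(-3) + (3/8)·(-5) = -15/4.
If Player II plays 2, Player I's expected payoff is (5/8)·0 + (3/8)·7 = 21/8.
Player II minimizes Player I's payoff; the smallest is -15/4, so the best response is 1.

1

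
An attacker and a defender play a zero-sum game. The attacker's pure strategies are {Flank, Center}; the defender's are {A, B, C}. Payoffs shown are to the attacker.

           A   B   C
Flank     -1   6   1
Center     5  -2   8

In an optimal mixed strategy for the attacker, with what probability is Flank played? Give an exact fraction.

Row minima: Flank → -1, Center → -2; maximin = -1.
Column maxima: A → 5, B → 6, C → 8; minimax = 5.
-1 ≠ 5, so there is no saddle point; optimal play is mixed.
C is strictly dominated by A (it gives the attacker strictly more in every row), so the defender never plays it.
On the remaining 2×2 (Flank, Center vs A, B):
Let the attacker play Flank with probability p. Expected payoff against A: (-1)p + 5(1−p) = −6p + 5; against B: 6p + (-2)(1−p) = 8p − 2.
Setting these equal: −6p + 5 = 8p − 2 ⇒ −14p = -7 ⇒ p = 1/2, and the value is (-6)·(1/2) + 5 = 2.
For the defender: with q = P(A), equating Flank's and Center's payoffs gives −7q + 6 = 7q − 2 ⇒ q = 4/7.

1/2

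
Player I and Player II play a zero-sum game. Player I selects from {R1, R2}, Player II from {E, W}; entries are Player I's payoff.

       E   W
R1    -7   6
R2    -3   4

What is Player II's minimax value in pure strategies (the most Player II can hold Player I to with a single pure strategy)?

-3

Column maxima: E → -3, W → 6.
The smallest of these is -3.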